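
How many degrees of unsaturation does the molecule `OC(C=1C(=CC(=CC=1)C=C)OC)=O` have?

Molecular formula from the SMILES: C10H10O3.
DoU = (2C + 2 + N − H − X)/2 = (2·10 + 2 + 0 − 10 − 0)/2 = 12/2 = 6.
(Structurally: 1 ring(s) + 5 π bond(s) = 6.)

6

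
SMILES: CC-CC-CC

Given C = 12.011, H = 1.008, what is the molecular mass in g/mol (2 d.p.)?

Molecular formula: C6H14.
M = 6×12.011 + 14×1.008 = 86.18 g/mol.

86.18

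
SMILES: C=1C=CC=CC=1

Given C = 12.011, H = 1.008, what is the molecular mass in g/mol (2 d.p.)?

78.11

Molecular formula: C6H6.
M = 6×12.011 + 6×1.008 = 78.11 g/mol.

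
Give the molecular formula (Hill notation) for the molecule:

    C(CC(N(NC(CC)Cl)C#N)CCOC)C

Heavy atoms from the SMILES: 11 C, 1 Cl, 3 N, 1 O.
Implicit hydrogens by atom environment:
  5 × C: 2 H each → 10
  3 × C: 3 H each → 9
  2 × C: 1 H each → 2
  2 × N: no H
  1 × C: no H
  1 × Cl: no H
  1 × N: 1 H
  1 × O: no H
  Total hydrogens = 22.
Molecular formula: C11H22ClN3O

C11H22ClN3O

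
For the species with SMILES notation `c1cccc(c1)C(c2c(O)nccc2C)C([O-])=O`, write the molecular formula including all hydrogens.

Heavy atoms from the SMILES: 14 C, 1 N, 3 O.
Implicit hydrogens by atom environment:
  7 × C (aromatic): 1 H each → 7
  4 × C (aromatic): no H
  1 × C: 3 H
  1 × C: 1 H
  1 × C: no H
  1 × N (aromatic): no H
  1 × O: 1 H
  1 × O: no H
  1 × O (charge -1): no H
  Total hydrogens = 12.
Net charge -1.
Molecular formula: C14H12NO3-

C14H12NO3-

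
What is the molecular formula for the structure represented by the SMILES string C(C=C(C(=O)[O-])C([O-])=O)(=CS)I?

[C6H3IO4S]2-

Heavy atoms from the SMILES: 6 C, 1 I, 4 O, 1 S.
Implicit hydrogens by atom environment:
  4 × C: no H
  2 × C: 1 H each → 2
  2 × O: no H
  2 × O (charge -1): no H
  1 × I: no H
  1 × S: 1 H
  Total hydrogens = 3.
Net charge -2.
Molecular formula: [C6H3IO4S]2-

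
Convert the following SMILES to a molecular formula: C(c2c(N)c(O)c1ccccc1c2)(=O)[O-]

C11H8NO3-

Heavy atoms from the SMILES: 11 C, 1 N, 3 O.
Implicit hydrogens by atom environment:
  5 × C (aromatic): 1 H each → 5
  5 × C (aromatic): no H
  1 × C: no H
  1 × N: 2 H
  1 × O: 1 H
  1 × O: no H
  1 × O (charge -1): no H
  Total hydrogens = 8.
Net charge -1.
Molecular formula: C11H8NO3-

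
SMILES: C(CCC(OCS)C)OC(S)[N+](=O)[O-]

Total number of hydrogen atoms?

15

Hydrogens are implicit in SMILES; fill each atom to its normal valence:
  4 × C: 2 H each → 8
  3 × O: no H
  2 × C: 1 H each → 2
  2 × S: 1 H each → 2
  1 × C: 3 H
  1 × N (charge +1): no H
  1 × O (charge -1): no H
  Total hydrogens = 15.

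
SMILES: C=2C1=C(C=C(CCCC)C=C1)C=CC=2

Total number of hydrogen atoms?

16

Hydrogens are implicit in SMILES; fill each atom to its normal valence:
  7 × C (aromatic): 1 H each → 7
  3 × C: 2 H each → 6
  3 × C (aromatic): no H
  1 × C: 3 H
  Total hydrogens = 16.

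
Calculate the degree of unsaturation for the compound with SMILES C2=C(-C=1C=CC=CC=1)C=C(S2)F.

7

Molecular formula from the SMILES: C10H7FS.
DoU = (2C + 2 + N − H − X)/2 = (2·10 + 2 + 0 − 7 − 1)/2 = 14/2 = 7.
(Structurally: 2 ring(s) + 5 π bond(s) = 7.)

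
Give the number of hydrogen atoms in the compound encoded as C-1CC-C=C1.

Hydrogens are implicit in SMILES; fill each atom to its normal valence:
  3 × C: 2 H each → 6
  2 × C: 1 H each → 2
  Total hydrogens = 8.

8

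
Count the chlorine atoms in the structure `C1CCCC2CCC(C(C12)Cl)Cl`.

The symbol for chlorine appears 2 times in the SMILES.

2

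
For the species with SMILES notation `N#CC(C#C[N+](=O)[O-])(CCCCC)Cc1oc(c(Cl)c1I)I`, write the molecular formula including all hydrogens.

Heavy atoms from the SMILES: 14 C, 1 Cl, 2 I, 2 N, 3 O.
Implicit hydrogens by atom environment:
  5 × C: 2 H each → 10
  4 × C (aromatic): no H
  4 × C: no H
  2 × I: no H
  1 × C: 3 H
  1 × Cl: no H
  1 × N (charge +1): no H
  1 × N: no H
  1 × O (aromatic): no H
  1 × O: no H
  1 × O (charge -1): no H
  Total hydrogens = 13.
Molecular formula: C14H13ClI2N2O3

C14H13ClI2N2O3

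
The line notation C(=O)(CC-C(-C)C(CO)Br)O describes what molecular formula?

C7H13BrO3

Heavy atoms from the SMILES: 1 Br, 7 C, 3 O.
Implicit hydrogens by atom environment:
  3 × C: 2 H each → 6
  2 × C: 1 H each → 2
  2 × O: 1 H each → 2
  1 × Br: no H
  1 × C: 3 H
  1 × C: no H
  1 × O: no H
  Total hydrogens = 13.
Molecular formula: C7H13BrO3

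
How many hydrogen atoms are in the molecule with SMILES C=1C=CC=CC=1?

Hydrogens are implicit in SMILES; fill each atom to its normal valence:
  6 × C (aromatic): 1 H each → 6
  Total hydrogens = 6.

6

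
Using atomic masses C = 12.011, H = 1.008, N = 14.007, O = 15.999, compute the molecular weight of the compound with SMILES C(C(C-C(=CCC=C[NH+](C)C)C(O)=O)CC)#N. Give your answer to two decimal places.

Molecular formula: C13H21N2O2+.
M = 13×12.011 + 21×1.008 + 2×14.007 + 2×15.999 = 237.32 g/mol.

237.32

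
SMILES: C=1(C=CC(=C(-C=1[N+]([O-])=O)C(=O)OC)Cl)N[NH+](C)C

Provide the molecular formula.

C10H13ClN3O4+

Heavy atoms from the SMILES: 10 C, 1 Cl, 3 N, 4 O.
Implicit hydrogens by atom environment:
  4 × C (aromatic): no H
  3 × C: 3 H each → 9
  3 × O: no H
  2 × C (aromatic): 1 H each → 2
  1 × C: no H
  1 × Cl: no H
  1 × N: 1 H
  1 × N (charge +1): 1 H
  1 × N (charge +1): no H
  1 × O (charge -1): no H
  Total hydrogens = 13.
Net charge +1.
Molecular formula: C10H13ClN3O4+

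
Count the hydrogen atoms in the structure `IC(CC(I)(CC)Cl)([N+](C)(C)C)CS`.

19

Hydrogens are implicit in SMILES; fill each atom to its normal valence:
  4 × C: 3 H each → 12
  3 × C: 2 H each → 6
  2 × C: no H
  2 × I: no H
  1 × Cl: no H
  1 × N (charge +1): no H
  1 × S: 1 H
  Total hydrogens = 19.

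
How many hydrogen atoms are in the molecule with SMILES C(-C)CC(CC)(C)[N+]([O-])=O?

Hydrogens are implicit in SMILES; fill each atom to its normal valence:
  3 × C: 3 H each → 9
  3 × C: 2 H each → 6
  1 × C: no H
  1 × N (charge +1): no H
  1 × O: no H
  1 × O (charge -1): no H
  Total hydrogens = 15.

15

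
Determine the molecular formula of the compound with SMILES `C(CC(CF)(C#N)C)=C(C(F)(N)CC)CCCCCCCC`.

C18H32F2N2

Heavy atoms from the SMILES: 18 C, 2 F, 2 N.
Implicit hydrogens by atom environment:
  10 × C: 2 H each → 20
  4 × C: no H
  3 × C: 3 H each → 9
  2 × F: no H
  1 × C: 1 H
  1 × N: 2 H
  1 × N: no H
  Total hydrogens = 32.
Molecular formula: C18H32F2N2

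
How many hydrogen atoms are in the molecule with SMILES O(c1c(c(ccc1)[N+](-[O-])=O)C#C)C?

Hydrogens are implicit in SMILES; fill each atom to its normal valence:
  3 × C (aromatic): 1 H each → 3
  3 × C (aromatic): no H
  2 × O: no H
  1 × C: 3 H
  1 × C: 1 H
  1 × C: no H
  1 × N (charge +1): no H
  1 × O (charge -1): no H
  Total hydrogens = 7.

7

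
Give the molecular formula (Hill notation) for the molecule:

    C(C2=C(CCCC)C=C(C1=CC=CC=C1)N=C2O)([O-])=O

Heavy atoms from the SMILES: 16 C, 1 N, 3 O.
Implicit hydrogens by atom environment:
  6 × C (aromatic): 1 H each → 6
  5 × C (aromatic): no H
  3 × C: 2 H each → 6
  1 × C: 3 H
  1 × C: no H
  1 × N (aromatic): no H
  1 × O: 1 H
  1 × O: no H
  1 × O (charge -1): no H
  Total hydrogens = 16.
Net charge -1.
Molecular formula: C16H16NO3-

C16H16NO3-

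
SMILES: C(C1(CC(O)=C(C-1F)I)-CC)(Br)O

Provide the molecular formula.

C8H11BrFIO2

Heavy atoms from the SMILES: 1 Br, 8 C, 1 F, 1 I, 2 O.
Implicit hydrogens by atom environment:
  3 × C: no H
  2 × C: 2 H each → 4
  2 × C: 1 H each → 2
  2 × O: 1 H each → 2
  1 × Br: no H
  1 × C: 3 H
  1 × F: no H
  1 × I: no H
  Total hydrogens = 11.
Molecular formula: C8H11BrFIO2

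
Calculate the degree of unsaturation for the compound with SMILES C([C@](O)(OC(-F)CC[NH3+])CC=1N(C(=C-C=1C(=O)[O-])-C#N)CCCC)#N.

8

Molecular formula from the SMILES: C16H21FN4O4.
DoU = (2C + 2 + N − H − X)/2 = (2·16 + 2 + 4 − 21 − 1)/2 = 16/2 = 8.
(Structurally: 1 ring(s) + 7 π bond(s) = 8.)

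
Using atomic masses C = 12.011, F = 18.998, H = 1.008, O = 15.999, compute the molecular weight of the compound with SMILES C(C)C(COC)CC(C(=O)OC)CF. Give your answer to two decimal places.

206.26

Molecular formula: C10H19FO3.
M = 10×12.011 + 1×18.998 + 19×1.008 + 3×15.999 = 206.26 g/mol.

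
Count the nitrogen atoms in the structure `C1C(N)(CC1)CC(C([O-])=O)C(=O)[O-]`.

1

The symbol for nitrogen appears 1 time in the SMILES.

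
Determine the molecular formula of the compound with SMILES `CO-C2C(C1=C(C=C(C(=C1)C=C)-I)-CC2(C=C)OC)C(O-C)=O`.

Heavy atoms from the SMILES: 18 C, 1 I, 4 O.
Implicit hydrogens by atom environment:
  4 × C: 1 H each → 4
  4 × C (aromatic): no H
  4 × O: no H
  3 × C: 3 H each → 9
  3 × C: 2 H each → 6
  2 × C (aromatic): 1 H each → 2
  2 × C: no H
  1 × I: no H
  Total hydrogens = 21.
Molecular formula: C18H21IO4

C18H21IO4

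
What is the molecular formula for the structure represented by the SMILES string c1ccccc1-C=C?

C8H8

Heavy atoms from the SMILES: 8 C.
Implicit hydrogens by atom environment:
  5 × C (aromatic): 1 H each → 5
  1 × C: 2 H
  1 × C: 1 H
  1 × C (aromatic): no H
  Total hydrogens = 8.
Molecular formula: C8H8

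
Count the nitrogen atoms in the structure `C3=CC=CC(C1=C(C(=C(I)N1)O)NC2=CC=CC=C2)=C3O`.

2

The symbol for nitrogen appears 2 times in the SMILES.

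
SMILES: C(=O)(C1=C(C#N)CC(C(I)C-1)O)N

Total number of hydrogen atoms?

9

Hydrogens are implicit in SMILES; fill each atom to its normal valence:
  4 × C: no H
  2 × C: 2 H each → 4
  2 × C: 1 H each → 2
  1 × I: no H
  1 × N: 2 H
  1 × N: no H
  1 × O: 1 H
  1 × O: no H
  Total hydrogens = 9.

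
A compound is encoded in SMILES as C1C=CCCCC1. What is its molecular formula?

Heavy atoms from the SMILES: 7 C.
Implicit hydrogens by atom environment:
  5 × C: 2 H each → 10
  2 × C: 1 H each → 2
  Total hydrogens = 12.
Molecular formula: C7H12

C7H12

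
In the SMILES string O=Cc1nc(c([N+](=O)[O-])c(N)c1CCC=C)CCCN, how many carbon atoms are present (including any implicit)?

13

The symbol for carbon appears 13 times in the SMILES. Lowercase c denotes aromatic carbon and counts toward C.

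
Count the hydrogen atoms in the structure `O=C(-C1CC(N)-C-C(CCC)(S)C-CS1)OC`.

Hydrogens are implicit in SMILES; fill each atom to its normal valence:
  6 × C: 2 H each → 12
  2 × C: 3 H each → 6
  2 × C: 1 H each → 2
  2 × C: no H
  2 × O: no H
  1 × N: 2 H
  1 × S: 1 H
  1 × S: no H
  Total hydrogens = 23.

23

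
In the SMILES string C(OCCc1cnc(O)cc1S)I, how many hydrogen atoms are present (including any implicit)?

10

Hydrogens are implicit in SMILES; fill each atom to its normal valence:
  3 × C: 2 H each → 6
  3 × C (aromatic): no H
  2 × C (aromatic): 1 H each → 2
  1 × I: no H
  1 × N (aromatic): no H
  1 × O: 1 H
  1 × O: no H
  1 × S: 1 H
  Total hydrogens = 10.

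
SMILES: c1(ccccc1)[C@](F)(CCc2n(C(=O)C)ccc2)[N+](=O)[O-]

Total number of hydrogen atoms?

15

Hydrogens are implicit in SMILES; fill each atom to its normal valence:
  8 × C (aromatic): 1 H each → 8
  2 × C: 2 H each → 4
  2 × C (aromatic): no H
  2 × C: no H
  2 × O: no H
  1 × C: 3 H
  1 × F: no H
  1 × N (aromatic): no H
  1 × N (charge +1): no H
  1 × O (charge -1): no H
  Total hydrogens = 15.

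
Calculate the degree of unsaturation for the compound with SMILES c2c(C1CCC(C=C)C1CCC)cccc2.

6

Molecular formula from the SMILES: C16H22.
DoU = (2C + 2 + N − H − X)/2 = (2·16 + 2 + 0 − 22 − 0)/2 = 12/2 = 6.
(Structurally: 2 ring(s) + 4 π bond(s) = 6.)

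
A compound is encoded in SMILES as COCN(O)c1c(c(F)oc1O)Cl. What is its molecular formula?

Heavy atoms from the SMILES: 6 C, 1 Cl, 1 F, 1 N, 4 O.
Implicit hydrogens by atom environment:
  4 × C (aromatic): no H
  2 × O: 1 H each → 2
  1 × C: 3 H
  1 × C: 2 H
  1 × Cl: no H
  1 × F: no H
  1 × N: no H
  1 × O (aromatic): no H
  1 × O: no H
  Total hydrogens = 7.
Molecular formula: C6H7ClFNO4

C6H7ClFNO4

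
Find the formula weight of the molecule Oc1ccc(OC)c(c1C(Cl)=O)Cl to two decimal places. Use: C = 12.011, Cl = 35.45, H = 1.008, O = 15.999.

221.03

Molecular formula: C8H6Cl2O3.
M = 8×12.011 + 2×35.45 + 6×1.008 + 3×15.999 = 221.03 g/mol.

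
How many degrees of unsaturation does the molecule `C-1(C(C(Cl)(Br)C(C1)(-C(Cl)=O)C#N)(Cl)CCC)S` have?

Molecular formula from the SMILES: C10H11BrCl3NOS.
DoU = (2C + 2 + N − H − X)/2 = (2·10 + 2 + 1 − 11 − 4)/2 = 8/2 = 4.
(Structurally: 1 ring(s) + 3 π bond(s) = 4.)

4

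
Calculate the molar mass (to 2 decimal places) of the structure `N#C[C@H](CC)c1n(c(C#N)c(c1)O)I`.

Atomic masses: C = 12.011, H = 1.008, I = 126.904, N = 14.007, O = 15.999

Molecular formula: C9H8IN3O.
M = 9×12.011 + 8×1.008 + 1×126.904 + 3×14.007 + 1×15.999 = 301.09 g/mol.

301.09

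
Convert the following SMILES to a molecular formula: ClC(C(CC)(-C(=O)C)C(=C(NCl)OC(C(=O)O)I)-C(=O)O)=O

Heavy atoms from the SMILES: 11 C, 2 Cl, 1 I, 1 N, 7 O.
Implicit hydrogens by atom environment:
  7 × C: no H
  5 × O: no H
  2 × C: 3 H each → 6
  2 × Cl: no H
  2 × O: 1 H each → 2
  1 × C: 2 H
  1 × C: 1 H
  1 × I: no H
  1 × N: 1 H
  Total hydrogens = 12.
Molecular formula: C11H12Cl2INO7

C11H12Cl2INO7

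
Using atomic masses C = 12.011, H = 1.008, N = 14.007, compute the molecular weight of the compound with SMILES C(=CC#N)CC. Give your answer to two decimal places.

81.12

Molecular formula: C5H7N.
M = 5×12.011 + 7×1.008 + 1×14.007 = 81.12 g/mol.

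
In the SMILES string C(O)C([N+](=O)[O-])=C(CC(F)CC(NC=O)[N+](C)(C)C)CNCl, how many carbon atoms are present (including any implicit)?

12

The symbol for carbon appears 12 times in the SMILES. (Cl is a single chlorine, not C + l.)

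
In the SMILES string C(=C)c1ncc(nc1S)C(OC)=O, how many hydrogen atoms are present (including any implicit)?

8

Hydrogens are implicit in SMILES; fill each atom to its normal valence:
  3 × C (aromatic): no H
  2 × N (aromatic): no H
  2 × O: no H
  1 × C: 3 H
  1 × C: 2 H
  1 × C (aromatic): 1 H
  1 × C: 1 H
  1 × C: no H
  1 × S: 1 H
  Total hydrogens = 8.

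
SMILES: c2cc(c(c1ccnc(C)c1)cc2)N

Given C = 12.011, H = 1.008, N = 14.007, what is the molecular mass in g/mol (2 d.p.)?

184.24

Molecular formula: C12H12N2.
M = 12×12.011 + 12×1.008 + 2×14.007 = 184.24 g/mol.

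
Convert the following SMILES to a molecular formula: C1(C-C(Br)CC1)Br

Heavy atoms from the SMILES: 2 Br, 5 C.
Implicit hydrogens by atom environment:
  3 × C: 2 H each → 6
  2 × Br: no H
  2 × C: 1 H each → 2
  Total hydrogens = 8.
Molecular formula: C5H8Br2

C5H8Br2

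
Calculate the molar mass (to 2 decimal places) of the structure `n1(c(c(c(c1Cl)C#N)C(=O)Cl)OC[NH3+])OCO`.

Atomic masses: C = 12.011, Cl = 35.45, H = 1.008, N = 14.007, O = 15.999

281.07

Molecular formula: C8H8Cl2N3O4+.
M = 8×12.011 + 2×35.45 + 8×1.008 + 3×14.007 + 4×15.999 = 281.07 g/mol.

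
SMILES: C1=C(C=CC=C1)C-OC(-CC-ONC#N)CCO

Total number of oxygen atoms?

3

The symbol for oxygen appears 3 times in the SMILES.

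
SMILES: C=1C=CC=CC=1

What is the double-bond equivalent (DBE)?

4

Molecular formula from the SMILES: C6H6.
DoU = (2C + 2 + N − H − X)/2 = (2·6 + 2 + 0 − 6 − 0)/2 = 8/2 = 4.
(Structurally: 1 ring(s) + 3 π bond(s) = 4.)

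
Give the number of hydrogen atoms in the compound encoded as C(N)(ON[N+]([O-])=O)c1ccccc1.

9

Hydrogens are implicit in SMILES; fill each atom to its normal valence:
  5 × C (aromatic): 1 H each → 5
  2 × O: no H
  1 × C: 1 H
  1 × C (aromatic): no H
  1 × N: 2 H
  1 × N: 1 H
  1 × N (charge +1): no H
  1 × O (charge -1): no H
  Total hydrogens = 9.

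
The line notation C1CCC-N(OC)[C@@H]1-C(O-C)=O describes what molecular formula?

C8H15NO3

Heavy atoms from the SMILES: 8 C, 1 N, 3 O.
Implicit hydrogens by atom environment:
  4 × C: 2 H each → 8
  3 × O: no H
  2 × C: 3 H each → 6
  1 × C: 1 H
  1 × C: no H
  1 × N: no H
  Total hydrogens = 15.
Molecular formula: C8H15NO3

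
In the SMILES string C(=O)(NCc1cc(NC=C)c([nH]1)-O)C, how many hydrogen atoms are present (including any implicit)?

Hydrogens are implicit in SMILES; fill each atom to its normal valence:
  3 × C (aromatic): no H
  2 × C: 2 H each → 4
  2 × N: 1 H each → 2
  1 × C: 3 H
  1 × C (aromatic): 1 H
  1 × C: 1 H
  1 × C: no H
  1 × N (aromatic): 1 H
  1 × O: 1 H
  1 × O: no H
  Total hydrogens = 13.

13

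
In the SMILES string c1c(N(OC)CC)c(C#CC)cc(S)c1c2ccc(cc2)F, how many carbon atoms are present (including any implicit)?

18

The symbol for carbon appears 18 times in the SMILES. Lowercase c denotes aromatic carbon and counts toward C.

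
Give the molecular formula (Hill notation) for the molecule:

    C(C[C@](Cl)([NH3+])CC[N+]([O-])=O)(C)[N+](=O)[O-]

Heavy atoms from the SMILES: 6 C, 1 Cl, 3 N, 4 O.
Implicit hydrogens by atom environment:
  3 × C: 2 H each → 6
  2 × N (charge +1): no H
  2 × O: no H
  2 × O (charge -1): no H
  1 × C: 3 H
  1 × C: 1 H
  1 × C: no H
  1 × Cl: no H
  1 × N (charge +1): 3 H
  Total hydrogens = 13.
Net charge +1.
Molecular formula: C6H13ClN3O4+

C6H13ClN3O4+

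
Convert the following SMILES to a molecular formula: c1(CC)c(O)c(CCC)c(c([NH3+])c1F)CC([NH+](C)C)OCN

[C16H30FN3O2]2+

Heavy atoms from the SMILES: 16 C, 1 F, 3 N, 2 O.
Implicit hydrogens by atom environment:
  6 × C (aromatic): no H
  5 × C: 2 H each → 10
  4 × C: 3 H each → 12
  1 × C: 1 H
  1 × F: no H
  1 × N (charge +1): 3 H
  1 × N: 2 H
  1 × N (charge +1): 1 H
  1 × O: 1 H
  1 × O: no H
  Total hydrogens = 30.
Net charge +2.
Molecular formula: [C16H30FN3O2]2+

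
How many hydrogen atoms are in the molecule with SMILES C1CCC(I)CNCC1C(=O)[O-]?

13

Hydrogens are implicit in SMILES; fill each atom to its normal valence:
  5 × C: 2 H each → 10
  2 × C: 1 H each → 2
  1 × C: no H
  1 × I: no H
  1 × N: 1 H
  1 × O: no H
  1 × O (charge -1): no H
  Total hydrogens = 13.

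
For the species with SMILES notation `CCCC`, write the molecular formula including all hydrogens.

Heavy atoms from the SMILES: 4 C.
Implicit hydrogens by atom environment:
  2 × C: 3 H each → 6
  2 × C: 2 H each → 4
  Total hydrogens = 10.
Molecular formula: C4H10

C4H10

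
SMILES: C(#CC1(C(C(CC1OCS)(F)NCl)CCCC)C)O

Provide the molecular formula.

Heavy atoms from the SMILES: 13 C, 1 Cl, 1 F, 1 N, 2 O, 1 S.
Implicit hydrogens by atom environment:
  5 × C: 2 H each → 10
  4 × C: no H
  2 × C: 3 H each → 6
  2 × C: 1 H each → 2
  1 × Cl: no H
  1 × F: no H
  1 × N: 1 H
  1 × O: 1 H
  1 × O: no H
  1 × S: 1 H
  Total hydrogens = 21.
Molecular formula: C13H21ClFNO2S

C13H21ClFNO2S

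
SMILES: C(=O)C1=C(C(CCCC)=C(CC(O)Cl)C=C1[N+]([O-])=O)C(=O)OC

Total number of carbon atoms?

15

The symbol for carbon appears 15 times in the SMILES. (Cl is a single chlorine, not C + l.)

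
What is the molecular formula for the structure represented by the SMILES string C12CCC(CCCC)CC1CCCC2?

Heavy atoms from the SMILES: 14 C.
Implicit hydrogens by atom environment:
  10 × C: 2 H each → 20
  3 × C: 1 H each → 3
  1 × C: 3 H
  Total hydrogens = 26.
Molecular formula: C14H26

C14H26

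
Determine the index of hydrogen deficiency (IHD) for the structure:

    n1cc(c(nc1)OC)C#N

6

Molecular formula from the SMILES: C6H5N3O.
DoU = (2C + 2 + N − H − X)/2 = (2·6 + 2 + 3 − 5 − 0)/2 = 12/2 = 6.
(Structurally: 1 ring(s) + 5 π bond(s) = 6.)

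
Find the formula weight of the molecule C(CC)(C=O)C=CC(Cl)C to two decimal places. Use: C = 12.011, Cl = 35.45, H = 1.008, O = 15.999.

160.64

Molecular formula: C8H13ClO.
M = 8×12.011 + 1×35.45 + 13×1.008 + 1×15.999 = 160.64 g/mol.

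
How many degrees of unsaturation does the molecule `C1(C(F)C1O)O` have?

Molecular formula from the SMILES: C3H5FO2.
DoU = (2C + 2 + N − H − X)/2 = (2·3 + 2 + 0 − 5 − 1)/2 = 2/2 = 1.
(Structurally: 1 ring(s) + 0 π bond(s) = 1.)

1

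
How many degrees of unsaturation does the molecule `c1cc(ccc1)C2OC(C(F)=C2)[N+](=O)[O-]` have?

7

Molecular formula from the SMILES: C10H8FNO3.
DoU = (2C + 2 + N − H − X)/2 = (2·10 + 2 + 1 − 8 − 1)/2 = 14/2 = 7.
(Structurally: 2 ring(s) + 5 π bond(s) = 7.)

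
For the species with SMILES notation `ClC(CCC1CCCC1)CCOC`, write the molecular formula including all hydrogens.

C11H21ClO

Heavy atoms from the SMILES: 11 C, 1 Cl, 1 O.
Implicit hydrogens by atom environment:
  8 × C: 2 H each → 16
  2 × C: 1 H each → 2
  1 × C: 3 H
  1 × Cl: no H
  1 × O: no H
  Total hydrogens = 21.
Molecular formula: C11H21ClO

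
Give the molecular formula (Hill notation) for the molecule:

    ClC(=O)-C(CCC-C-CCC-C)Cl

C10H18Cl2O

Heavy atoms from the SMILES: 10 C, 2 Cl, 1 O.
Implicit hydrogens by atom environment:
  7 × C: 2 H each → 14
  2 × Cl: no H
  1 × C: 3 H
  1 × C: 1 H
  1 × C: no H
  1 × O: no H
  Total hydrogens = 18.
Molecular formula: C10H18Cl2O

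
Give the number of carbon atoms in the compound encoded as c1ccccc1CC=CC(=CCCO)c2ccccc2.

19

The symbol for carbon appears 19 times in the SMILES. Lowercase c denotes aromatic carbon and counts toward C.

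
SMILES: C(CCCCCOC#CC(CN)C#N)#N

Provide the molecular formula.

C11H15N3O

Heavy atoms from the SMILES: 11 C, 3 N, 1 O.
Implicit hydrogens by atom environment:
  6 × C: 2 H each → 12
  4 × C: no H
  2 × N: no H
  1 × C: 1 H
  1 × N: 2 H
  1 × O: no H
  Total hydrogens = 15.
Molecular formula: C11H15N3O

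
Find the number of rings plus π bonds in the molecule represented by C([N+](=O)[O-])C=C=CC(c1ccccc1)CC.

Molecular formula from the SMILES: C13H15NO2.
DoU = (2C + 2 + N − H − X)/2 = (2·13 + 2 + 1 − 15 − 0)/2 = 14/2 = 7.
(Structurally: 1 ring(s) + 6 π bond(s) = 7.)

7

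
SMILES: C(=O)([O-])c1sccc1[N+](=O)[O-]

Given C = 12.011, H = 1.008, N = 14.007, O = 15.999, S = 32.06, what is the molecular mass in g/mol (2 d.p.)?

172.13

Molecular formula: C5H2NO4S-.
M = 5×12.011 + 2×1.008 + 1×14.007 + 4×15.999 + 1×32.06 = 172.13 g/mol.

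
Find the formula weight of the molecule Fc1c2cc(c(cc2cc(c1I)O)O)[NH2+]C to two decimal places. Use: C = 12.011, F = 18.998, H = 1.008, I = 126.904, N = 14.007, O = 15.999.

334.11

Molecular formula: C11H10FINO2+.
M = 11×12.011 + 1×18.998 + 10×1.008 + 1×126.904 + 1×14.007 + 2×15.999 = 334.11 g/mol.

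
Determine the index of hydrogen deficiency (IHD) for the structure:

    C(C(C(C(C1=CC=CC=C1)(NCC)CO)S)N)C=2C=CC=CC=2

Molecular formula from the SMILES: C19H26N2OS.
DoU = (2C + 2 + N − H − X)/2 = (2·19 + 2 + 2 − 26 − 0)/2 = 16/2 = 8.
(Structurally: 2 ring(s) + 6 π bond(s) = 8.)

8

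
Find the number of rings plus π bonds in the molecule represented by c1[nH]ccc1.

3

Molecular formula from the SMILES: C4H5N.
DoU = (2C + 2 + N − H − X)/2 = (2·4 + 2 + 1 − 5 − 0)/2 = 6/2 = 3.
(Structurally: 1 ring(s) + 2 π bond(s) = 3.)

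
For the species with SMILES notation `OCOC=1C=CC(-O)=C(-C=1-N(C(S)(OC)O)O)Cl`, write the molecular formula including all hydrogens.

Heavy atoms from the SMILES: 9 C, 1 Cl, 1 N, 6 O, 1 S.
Implicit hydrogens by atom environment:
  4 × C (aromatic): no H
  4 × O: 1 H each → 4
  2 × C (aromatic): 1 H each → 2
  2 × O: no H
  1 × C: 3 H
  1 × C: 2 H
  1 × C: no H
  1 × Cl: no H
  1 × N: no H
  1 × S: 1 H
  Total hydrogens = 12.
Molecular formula: C9H12ClNO6S

C9H12ClNO6S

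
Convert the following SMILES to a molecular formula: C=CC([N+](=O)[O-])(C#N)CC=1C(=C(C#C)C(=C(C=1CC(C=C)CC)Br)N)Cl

Heavy atoms from the SMILES: 1 Br, 19 C, 1 Cl, 3 N, 2 O.
Implicit hydrogens by atom environment:
  6 × C (aromatic): no H
  5 × C: 2 H each → 10
  4 × C: 1 H each → 4
  3 × C: no H
  1 × Br: no H
  1 × C: 3 H
  1 × Cl: no H
  1 × N: 2 H
  1 × N: no H
  1 × N (charge +1): no H
  1 × O: no H
  1 × O (charge -1): no H
  Total hydrogens = 19.
Molecular formula: C19H19BrClN3O2

C19H19BrClN3O2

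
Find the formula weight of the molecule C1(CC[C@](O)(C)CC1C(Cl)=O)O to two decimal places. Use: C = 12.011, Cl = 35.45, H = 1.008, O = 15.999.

Molecular formula: C8H13ClO3.
M = 8×12.011 + 1×35.45 + 13×1.008 + 3×15.999 = 192.64 g/mol.

192.64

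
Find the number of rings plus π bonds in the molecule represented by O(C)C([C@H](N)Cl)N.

0

Molecular formula from the SMILES: C3H9ClN2O.
DoU = (2C + 2 + N − H − X)/2 = (2·3 + 2 + 2 − 9 − 1)/2 = 0/2 = 0.
(Structurally: 0 ring(s) + 0 π bond(s) = 0.)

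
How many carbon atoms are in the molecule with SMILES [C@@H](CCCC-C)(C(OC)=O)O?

8

The symbol for carbon appears 8 times in the SMILES.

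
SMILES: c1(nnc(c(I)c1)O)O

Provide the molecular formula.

Heavy atoms from the SMILES: 4 C, 1 I, 2 N, 2 O.
Implicit hydrogens by atom environment:
  3 × C (aromatic): no H
  2 × N (aromatic): no H
  2 × O: 1 H each → 2
  1 × C (aromatic): 1 H
  1 × I: no H
  Total hydrogens = 3.
Molecular formula: C4H3IN2O2

C4H3IN2O2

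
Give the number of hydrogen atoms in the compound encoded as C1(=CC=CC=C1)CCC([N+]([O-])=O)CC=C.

Hydrogens are implicit in SMILES; fill each atom to its normal valence:
  5 × C (aromatic): 1 H each → 5
  4 × C: 2 H each → 8
  2 × C: 1 H each → 2
  1 × C (aromatic): no H
  1 × N (charge +1): no H
  1 × O: no H
  1 × O (charge -1): no H
  Total hydrogens = 15.

15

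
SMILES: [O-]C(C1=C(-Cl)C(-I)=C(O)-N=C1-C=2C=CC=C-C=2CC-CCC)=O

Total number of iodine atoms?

The symbol for iodine appears 1 time in the SMILES.

1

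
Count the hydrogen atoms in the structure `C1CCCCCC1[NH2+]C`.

18

Hydrogens are implicit in SMILES; fill each atom to its normal valence:
  6 × C: 2 H each → 12
  1 × C: 3 H
  1 × C: 1 H
  1 × N (charge +1): 2 H
  Total hydrogens = 18.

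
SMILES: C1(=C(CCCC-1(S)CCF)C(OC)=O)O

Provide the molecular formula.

C10H15FO3S

Heavy atoms from the SMILES: 10 C, 1 F, 3 O, 1 S.
Implicit hydrogens by atom environment:
  5 × C: 2 H each → 10
  4 × C: no H
  2 × O: no H
  1 × C: 3 H
  1 × F: no H
  1 × O: 1 H
  1 × S: 1 H
  Total hydrogens = 15.
Molecular formula: C10H15FO3S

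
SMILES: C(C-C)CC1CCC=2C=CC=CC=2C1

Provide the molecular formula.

C14H20

Heavy atoms from the SMILES: 14 C.
Implicit hydrogens by atom environment:
  6 × C: 2 H each → 12
  4 × C (aromatic): 1 H each → 4
  2 × C (aromatic): no H
  1 × C: 3 H
  1 × C: 1 H
  Total hydrogens = 20.
Molecular formula: C14H20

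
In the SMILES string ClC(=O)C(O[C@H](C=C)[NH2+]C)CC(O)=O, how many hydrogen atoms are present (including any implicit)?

13

Hydrogens are implicit in SMILES; fill each atom to its normal valence:
  3 × C: 1 H each → 3
  3 × O: no H
  2 × C: 2 H each → 4
  2 × C: no H
  1 × C: 3 H
  1 × Cl: no H
  1 × N (charge +1): 2 H
  1 × O: 1 H
  Total hydrogens = 13.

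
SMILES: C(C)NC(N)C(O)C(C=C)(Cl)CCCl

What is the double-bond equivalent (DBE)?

Molecular formula from the SMILES: C9H18Cl2N2O.
DoU = (2C + 2 + N − H − X)/2 = (2·9 + 2 + 2 − 18 − 2)/2 = 2/2 = 1.
(Structurally: 0 ring(s) + 1 π bond(s) = 1.)

1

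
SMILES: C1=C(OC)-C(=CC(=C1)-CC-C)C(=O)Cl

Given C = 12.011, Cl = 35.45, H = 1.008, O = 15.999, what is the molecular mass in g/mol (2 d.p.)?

Molecular formula: C11H13ClO2.
M = 11×12.011 + 1×35.45 + 13×1.008 + 2×15.999 = 212.67 g/mol.

212.67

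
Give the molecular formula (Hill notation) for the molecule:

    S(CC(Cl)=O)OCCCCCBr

C7H12BrClO2S

Heavy atoms from the SMILES: 1 Br, 7 C, 1 Cl, 2 O, 1 S.
Implicit hydrogens by atom environment:
  6 × C: 2 H each → 12
  2 × O: no H
  1 × Br: no H
  1 × C: no H
  1 × Cl: no H
  1 × S: no H
  Total hydrogens = 12.
Molecular formula: C7H12BrClO2S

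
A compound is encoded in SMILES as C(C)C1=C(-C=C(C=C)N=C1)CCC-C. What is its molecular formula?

C13H19N

Heavy atoms from the SMILES: 13 C, 1 N.
Implicit hydrogens by atom environment:
  5 × C: 2 H each → 10
  3 × C (aromatic): no H
  2 × C: 3 H each → 6
  2 × C (aromatic): 1 H each → 2
  1 × C: 1 H
  1 × N (aromatic): no H
  Total hydrogens = 19.
Molecular formula: C13H19N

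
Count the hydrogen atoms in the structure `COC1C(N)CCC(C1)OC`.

Hydrogens are implicit in SMILES; fill each atom to its normal valence:
  3 × C: 2 H each → 6
  3 × C: 1 H each → 3
  2 × C: 3 H each → 6
  2 × O: no H
  1 × N: 2 H
  Total hydrogens = 17.

17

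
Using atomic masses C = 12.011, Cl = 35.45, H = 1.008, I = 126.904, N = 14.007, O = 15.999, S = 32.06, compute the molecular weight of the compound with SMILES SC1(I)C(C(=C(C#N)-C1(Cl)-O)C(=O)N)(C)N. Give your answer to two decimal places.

373.59

Molecular formula: C8H9ClIN3O2S.
M = 8×12.011 + 1×35.45 + 9×1.008 + 1×126.904 + 3×14.007 + 2×15.999 + 1×32.06 = 373.59 g/mol.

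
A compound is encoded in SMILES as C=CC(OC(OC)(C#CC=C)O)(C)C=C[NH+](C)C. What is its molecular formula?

C14H22NO3+

Heavy atoms from the SMILES: 14 C, 1 N, 3 O.
Implicit hydrogens by atom environment:
  4 × C: 3 H each → 12
  4 × C: 1 H each → 4
  4 × C: no H
  2 × C: 2 H each → 4
  2 × O: no H
  1 × N (charge +1): 1 H
  1 × O: 1 H
  Total hydrogens = 22.
Net charge +1.
Molecular formula: C14H22NO3+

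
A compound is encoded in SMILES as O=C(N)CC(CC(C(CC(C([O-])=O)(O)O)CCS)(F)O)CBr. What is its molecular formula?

Heavy atoms from the SMILES: 1 Br, 12 C, 1 F, 1 N, 6 O, 1 S.
Implicit hydrogens by atom environment:
  6 × C: 2 H each → 12
  4 × C: no H
  3 × O: 1 H each → 3
  2 × C: 1 H each → 2
  2 × O: no H
  1 × Br: no H
  1 × F: no H
  1 × N: 2 H
  1 × O (charge -1): no H
  1 × S: 1 H
  Total hydrogens = 20.
Net charge -1.
Molecular formula: C12H20BrFNO6S-

C12H20BrFNO6S-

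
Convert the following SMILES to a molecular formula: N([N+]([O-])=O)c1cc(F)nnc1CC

C6H7FN4O2

Heavy atoms from the SMILES: 6 C, 1 F, 4 N, 2 O.
Implicit hydrogens by atom environment:
  3 × C (aromatic): no H
  2 × N (aromatic): no H
  1 × C: 3 H
  1 × C: 2 H
  1 × C (aromatic): 1 H
  1 × F: no H
  1 × N: 1 H
  1 × N (charge +1): no H
  1 × O: no H
  1 × O (charge -1): no H
  Total hydrogens = 7.
Molecular formula: C6H7FN4O2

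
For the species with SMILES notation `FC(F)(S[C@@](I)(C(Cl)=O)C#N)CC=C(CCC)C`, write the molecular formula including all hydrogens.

Heavy atoms from the SMILES: 11 C, 1 Cl, 2 F, 1 I, 1 N, 1 O, 1 S.
Implicit hydrogens by atom environment:
  5 × C: no H
  3 × C: 2 H each → 6
  2 × C: 3 H each → 6
  2 × F: no H
  1 × C: 1 H
  1 × Cl: no H
  1 × I: no H
  1 × N: no H
  1 × O: no H
  1 × S: no H
  Total hydrogens = 13.
Molecular formula: C11H13ClF2INOS

C11H13ClF2INOS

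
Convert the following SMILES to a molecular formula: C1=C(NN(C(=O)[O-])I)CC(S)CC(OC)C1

C9H14IN2O3S-

Heavy atoms from the SMILES: 9 C, 1 I, 2 N, 3 O, 1 S.
Implicit hydrogens by atom environment:
  3 × C: 2 H each → 6
  3 × C: 1 H each → 3
  2 × C: no H
  2 × O: no H
  1 × C: 3 H
  1 × I: no H
  1 × N: 1 H
  1 × N: no H
  1 × O (charge -1): no H
  1 × S: 1 H
  Total hydrogens = 14.
Net charge -1.
Molecular formula: C9H14IN2O3S-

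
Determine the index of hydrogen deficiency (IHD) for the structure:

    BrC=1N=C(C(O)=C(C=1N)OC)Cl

4

Molecular formula from the SMILES: C6H6BrClN2O2.
DoU = (2C + 2 + N − H − X)/2 = (2·6 + 2 + 2 − 6 − 2)/2 = 8/2 = 4.
(Structurally: 1 ring(s) + 3 π bond(s) = 4.)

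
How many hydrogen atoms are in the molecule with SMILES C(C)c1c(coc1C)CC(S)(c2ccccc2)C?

Hydrogens are implicit in SMILES; fill each atom to its normal valence:
  6 × C (aromatic): 1 H each → 6
  4 × C (aromatic): no H
  3 × C: 3 H each → 9
  2 × C: 2 H each → 4
  1 × C: no H
  1 × O (aromatic): no H
  1 × S: 1 H
  Total hydrogens = 20.

20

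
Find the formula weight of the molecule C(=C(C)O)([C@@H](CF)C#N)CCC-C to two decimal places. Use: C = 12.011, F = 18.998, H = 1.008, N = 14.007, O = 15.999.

Molecular formula: C10H16FNO.
M = 10×12.011 + 1×18.998 + 16×1.008 + 1×14.007 + 1×15.999 = 185.24 g/mol.

185.24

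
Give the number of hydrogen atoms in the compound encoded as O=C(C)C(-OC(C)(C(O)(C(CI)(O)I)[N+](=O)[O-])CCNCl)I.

16

Hydrogens are implicit in SMILES; fill each atom to its normal valence:
  4 × C: no H
  3 × C: 2 H each → 6
  3 × I: no H
  3 × O: no H
  2 × C: 3 H each → 6
  2 × O: 1 H each → 2
  1 × C: 1 H
  1 × Cl: no H
  1 × N: 1 H
  1 × N (charge +1): no H
  1 × O (charge -1): no H
  Total hydrogens = 16.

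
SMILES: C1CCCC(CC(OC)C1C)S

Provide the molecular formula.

Heavy atoms from the SMILES: 10 C, 1 O, 1 S.
Implicit hydrogens by atom environment:
  5 × C: 2 H each → 10
  3 × C: 1 H each → 3
  2 × C: 3 H each → 6
  1 × O: no H
  1 × S: 1 H
  Total hydrogens = 20.
Molecular formula: C10H20OS

C10H20OS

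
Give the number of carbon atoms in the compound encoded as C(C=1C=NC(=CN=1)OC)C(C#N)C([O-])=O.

9

The symbol for carbon appears 9 times in the SMILES.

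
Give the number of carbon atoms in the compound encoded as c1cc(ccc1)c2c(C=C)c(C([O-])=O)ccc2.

15

The symbol for carbon appears 15 times in the SMILES. Lowercase c denotes aromatic carbon and counts toward C.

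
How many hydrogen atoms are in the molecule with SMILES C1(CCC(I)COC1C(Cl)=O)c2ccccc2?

14

Hydrogens are implicit in SMILES; fill each atom to its normal valence:
  5 × C (aromatic): 1 H each → 5
  3 × C: 2 H each → 6
  3 × C: 1 H each → 3
  2 × O: no H
  1 × C: no H
  1 × C (aromatic): no H
  1 × Cl: no H
  1 × I: no H
  Total hydrogens = 14.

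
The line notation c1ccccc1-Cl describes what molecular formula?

C6H5Cl

Heavy atoms from the SMILES: 6 C, 1 Cl.
Implicit hydrogens by atom environment:
  5 × C (aromatic): 1 H each → 5
  1 × C (aromatic): no H
  1 × Cl: no H
  Total hydrogens = 5.
Molecular formula: C6H5Cl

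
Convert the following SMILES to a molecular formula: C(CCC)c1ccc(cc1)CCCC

Heavy atoms from the SMILES: 14 C.
Implicit hydrogens by atom environment:
  6 × C: 2 H each → 12
  4 × C (aromatic): 1 H each → 4
  2 × C: 3 H each → 6
  2 × C (aromatic): no H
  Total hydrogens = 22.
Molecular formula: C14H22

C14H22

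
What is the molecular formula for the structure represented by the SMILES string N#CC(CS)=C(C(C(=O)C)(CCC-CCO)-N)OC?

C13H22N2O3S

Heavy atoms from the SMILES: 13 C, 2 N, 3 O, 1 S.
Implicit hydrogens by atom environment:
  6 × C: 2 H each → 12
  5 × C: no H
  2 × C: 3 H each → 6
  2 × O: no H
  1 × N: 2 H
  1 × N: no H
  1 × O: 1 H
  1 × S: 1 H
  Total hydrogens = 22.
Molecular formula: C13H22N2O3S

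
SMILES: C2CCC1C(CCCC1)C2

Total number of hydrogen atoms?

18

Hydrogens are implicit in SMILES; fill each atom to its normal valence:
  8 × C: 2 H each → 16
  2 × C: 1 H each → 2
  Total hydrogens = 18.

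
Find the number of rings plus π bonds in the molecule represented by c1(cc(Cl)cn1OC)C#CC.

Molecular formula from the SMILES: C8H8ClNO.
DoU = (2C + 2 + N − H − X)/2 = (2·8 + 2 + 1 − 8 − 1)/2 = 10/2 = 5.
(Structurally: 1 ring(s) + 4 π bond(s) = 5.)

5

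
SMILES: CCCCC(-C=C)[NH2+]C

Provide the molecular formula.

C8H18N+

Heavy atoms from the SMILES: 8 C, 1 N.
Implicit hydrogens by atom environment:
  4 × C: 2 H each → 8
  2 × C: 3 H each → 6
  2 × C: 1 H each → 2
  1 × N (charge +1): 2 H
  Total hydrogens = 18.
Net charge +1.
Molecular formula: C8H18N+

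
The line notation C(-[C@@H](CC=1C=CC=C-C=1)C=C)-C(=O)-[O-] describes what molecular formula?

C12H13O2-

Heavy atoms from the SMILES: 12 C, 2 O.
Implicit hydrogens by atom environment:
  5 × C (aromatic): 1 H each → 5
  3 × C: 2 H each → 6
  2 × C: 1 H each → 2
  1 × C (aromatic): no H
  1 × C: no H
  1 × O: no H
  1 × O (charge -1): no H
  Total hydrogens = 13.
Net charge -1.
Molecular formula: C12H13O2-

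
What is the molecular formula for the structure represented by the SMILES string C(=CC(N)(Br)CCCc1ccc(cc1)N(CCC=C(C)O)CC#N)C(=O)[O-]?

C20H25BrN3O3-

Heavy atoms from the SMILES: 1 Br, 20 C, 3 N, 3 O.
Implicit hydrogens by atom environment:
  6 × C: 2 H each → 12
  4 × C (aromatic): 1 H each → 4
  4 × C: no H
  3 × C: 1 H each → 3
  2 × C (aromatic): no H
  2 × N: no H
  1 × Br: no H
  1 × C: 3 H
  1 × N: 2 H
  1 × O: 1 H
  1 × O: no H
  1 × O (charge -1): no H
  Total hydrogens = 25.
Net charge -1.
Molecular formula: C20H25BrN3O3-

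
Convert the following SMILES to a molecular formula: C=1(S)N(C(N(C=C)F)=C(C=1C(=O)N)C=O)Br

Heavy atoms from the SMILES: 1 Br, 8 C, 1 F, 3 N, 2 O, 1 S.
Implicit hydrogens by atom environment:
  4 × C (aromatic): no H
  2 × C: 1 H each → 2
  2 × O: no H
  1 × Br: no H
  1 × C: 2 H
  1 × C: no H
  1 × F: no H
  1 × N: 2 H
  1 × N (aromatic): no H
  1 × N: no H
  1 × S: 1 H
  Total hydrogens = 7.
Molecular formula: C8H7BrFN3O2S

C8H7BrFN3O2S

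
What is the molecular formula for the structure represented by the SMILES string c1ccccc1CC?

C8H10

Heavy atoms from the SMILES: 8 C.
Implicit hydrogens by atom environment:
  5 × C (aromatic): 1 H each → 5
  1 × C: 3 H
  1 × C: 2 H
  1 × C (aromatic): no H
  Total hydrogens = 10.
Molecular formula: C8H10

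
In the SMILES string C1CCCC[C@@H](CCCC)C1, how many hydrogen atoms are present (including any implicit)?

Hydrogens are implicit in SMILES; fill each atom to its normal valence:
  9 × C: 2 H each → 18
  1 × C: 3 H
  1 × C: 1 H
  Total hydrogens = 22.

22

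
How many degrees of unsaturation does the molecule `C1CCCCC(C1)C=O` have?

2

Molecular formula from the SMILES: C8H14O.
DoU = (2C + 2 + N − H − X)/2 = (2·8 + 2 + 0 − 14 − 0)/2 = 4/2 = 2.
(Structurally: 1 ring(s) + 1 π bond(s) = 2.)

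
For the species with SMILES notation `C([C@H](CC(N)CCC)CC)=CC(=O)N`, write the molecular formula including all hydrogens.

Heavy atoms from the SMILES: 11 C, 2 N, 1 O.
Implicit hydrogens by atom environment:
  4 × C: 2 H each → 8
  4 × C: 1 H each → 4
  2 × C: 3 H each → 6
  2 × N: 2 H each → 4
  1 × C: no H
  1 × O: no H
  Total hydrogens = 22.
Molecular formula: C11H22N2O

C11H22N2O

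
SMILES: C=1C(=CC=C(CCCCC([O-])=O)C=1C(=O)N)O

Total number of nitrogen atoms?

1

The symbol for nitrogen appears 1 time in the SMILES.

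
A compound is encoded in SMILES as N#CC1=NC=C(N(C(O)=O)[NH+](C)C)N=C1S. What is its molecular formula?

Heavy atoms from the SMILES: 8 C, 5 N, 2 O, 1 S.
Implicit hydrogens by atom environment:
  3 × C (aromatic): no H
  2 × C: 3 H each → 6
  2 × C: no H
  2 × N (aromatic): no H
  2 × N: no H
  1 × C (aromatic): 1 H
  1 × N (charge +1): 1 H
  1 × O: 1 H
  1 × O: no H
  1 × S: 1 H
  Total hydrogens = 10.
Net charge +1.
Molecular formula: C8H10N5O2S+

C8H10N5O2S+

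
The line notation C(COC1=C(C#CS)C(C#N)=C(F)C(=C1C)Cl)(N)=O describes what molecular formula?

Heavy atoms from the SMILES: 12 C, 1 Cl, 1 F, 2 N, 2 O, 1 S.
Implicit hydrogens by atom environment:
  6 × C (aromatic): no H
  4 × C: no H
  2 × O: no H
  1 × C: 3 H
  1 × C: 2 H
  1 × Cl: no H
  1 × F: no H
  1 × N: 2 H
  1 × N: no H
  1 × S: 1 H
  Total hydrogens = 8.
Molecular formula: C12H8ClFN2O2S

C12H8ClFN2O2S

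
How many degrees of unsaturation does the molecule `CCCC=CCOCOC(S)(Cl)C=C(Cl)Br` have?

Molecular formula from the SMILES: C10H15BrCl2O2S.
DoU = (2C + 2 + N − H − X)/2 = (2·10 + 2 + 0 − 15 − 3)/2 = 4/2 = 2.
(Structurally: 0 ring(s) + 2 π bond(s) = 2.)

2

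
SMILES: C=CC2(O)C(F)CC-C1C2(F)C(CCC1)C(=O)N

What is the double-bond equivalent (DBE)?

Molecular formula from the SMILES: C13H19F2NO2.
DoU = (2C + 2 + N − H − X)/2 = (2·13 + 2 + 1 − 19 − 2)/2 = 8/2 = 4.
(Structurally: 2 ring(s) + 2 π bond(s) = 4.)

4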